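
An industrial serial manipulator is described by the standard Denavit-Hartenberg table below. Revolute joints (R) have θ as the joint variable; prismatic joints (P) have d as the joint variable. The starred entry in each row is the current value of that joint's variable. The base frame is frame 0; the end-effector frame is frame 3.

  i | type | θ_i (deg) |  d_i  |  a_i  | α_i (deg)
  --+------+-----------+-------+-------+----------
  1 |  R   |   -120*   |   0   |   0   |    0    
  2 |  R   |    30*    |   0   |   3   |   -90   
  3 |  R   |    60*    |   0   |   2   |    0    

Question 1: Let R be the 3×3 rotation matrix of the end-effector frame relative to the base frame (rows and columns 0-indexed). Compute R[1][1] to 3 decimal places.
End-effector y-axis (col 1 of R) = (-0.0000,0.8660,-0.5000)
R[1][1] = 0.8660

0.866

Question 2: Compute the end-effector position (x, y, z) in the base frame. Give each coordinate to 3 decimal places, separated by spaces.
0.000 -4.000 -1.732

after link 1: o_1 = (0.0000, 0.0000, 0.0000)
after link 2: o_2 = (0.0000, -3.0000, 0.0000)
after link 3: o_3 = (0.0000, -4.0000, -1.7321)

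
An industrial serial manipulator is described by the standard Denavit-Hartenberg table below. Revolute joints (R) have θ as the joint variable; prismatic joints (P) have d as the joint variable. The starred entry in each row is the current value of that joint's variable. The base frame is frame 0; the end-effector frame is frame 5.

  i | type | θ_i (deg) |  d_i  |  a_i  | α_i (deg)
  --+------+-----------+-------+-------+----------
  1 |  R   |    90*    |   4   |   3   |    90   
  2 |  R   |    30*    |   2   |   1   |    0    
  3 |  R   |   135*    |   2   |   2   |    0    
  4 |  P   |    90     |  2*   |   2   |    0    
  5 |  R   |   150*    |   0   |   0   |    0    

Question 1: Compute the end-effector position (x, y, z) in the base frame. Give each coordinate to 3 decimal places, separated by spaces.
after link 1: o_1 = (0.0000, 3.0000, 4.0000)
after link 2: o_2 = (2.0000, 3.8660, 4.5000)
after link 3: o_3 = (4.0000, 1.9342, 5.0176)
after link 4: o_4 = (6.0000, 1.4165, 3.0858)
after link 5: o_5 = (6.0000, 1.4165, 3.0858)

6.000 1.417 3.086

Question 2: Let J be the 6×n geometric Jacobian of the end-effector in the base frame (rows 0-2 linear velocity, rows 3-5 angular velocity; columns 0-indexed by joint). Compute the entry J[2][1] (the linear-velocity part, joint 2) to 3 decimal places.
axis z_1 = (1.0000,-0.0000,0.0000); lever o_n−o_1 = (6.0000,-1.5835,-0.9142)
cross product → J_v[:, 1] = (0.0000,0.9142,-1.5835)
J_ω[:, 1] = z_1
entry J[2][1] = -1.5835

-1.583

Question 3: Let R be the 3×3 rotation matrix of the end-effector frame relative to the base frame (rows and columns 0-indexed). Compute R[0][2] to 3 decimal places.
End-effector z-axis (col 2 of R) = (1.0000,-0.0000,0.0000)
R[0][2] = 1.0000

1.000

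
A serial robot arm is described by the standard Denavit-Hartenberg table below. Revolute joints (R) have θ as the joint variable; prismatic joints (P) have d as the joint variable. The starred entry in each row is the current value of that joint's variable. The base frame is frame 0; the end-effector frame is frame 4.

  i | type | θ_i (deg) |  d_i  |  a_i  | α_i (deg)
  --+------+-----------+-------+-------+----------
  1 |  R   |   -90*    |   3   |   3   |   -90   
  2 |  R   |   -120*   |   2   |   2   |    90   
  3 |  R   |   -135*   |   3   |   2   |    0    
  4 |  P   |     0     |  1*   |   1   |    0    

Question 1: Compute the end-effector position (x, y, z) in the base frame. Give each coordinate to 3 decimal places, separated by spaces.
after link 1: o_1 = (0.0000, -3.0000, 3.0000)
after link 2: o_2 = (2.0000, -2.0000, 4.7321)
after link 3: o_3 = (0.5858, -0.1090, 2.0073)
after link 4: o_4 = (-0.1213, 0.4034, 0.8949)

-0.121 0.403 0.895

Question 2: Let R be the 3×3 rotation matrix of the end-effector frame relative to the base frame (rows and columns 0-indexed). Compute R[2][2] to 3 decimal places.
-0.500

End-effector z-axis (col 2 of R) = (0.0000,0.8660,-0.5000)
R[2][2] = -0.5000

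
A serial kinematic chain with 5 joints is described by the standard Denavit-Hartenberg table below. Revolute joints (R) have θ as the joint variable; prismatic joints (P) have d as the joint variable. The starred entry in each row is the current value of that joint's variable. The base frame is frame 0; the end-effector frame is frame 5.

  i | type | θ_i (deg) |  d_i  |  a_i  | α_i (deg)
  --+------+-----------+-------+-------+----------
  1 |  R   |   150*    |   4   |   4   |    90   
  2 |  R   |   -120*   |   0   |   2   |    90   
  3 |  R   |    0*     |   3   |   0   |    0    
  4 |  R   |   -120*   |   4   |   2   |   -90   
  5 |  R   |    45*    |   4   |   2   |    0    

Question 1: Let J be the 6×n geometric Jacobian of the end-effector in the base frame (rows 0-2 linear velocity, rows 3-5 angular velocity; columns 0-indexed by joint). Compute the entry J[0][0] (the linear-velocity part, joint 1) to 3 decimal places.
axis z_0 = ẑ; lever o_n−o_0 = (-0.1263,-5.6507,3.5392)
cross product → J_v[:, 0] = (5.6507,-0.1263,0.0000)
J_ω[:, 0] = z_0
entry J[0][0] = 5.6507

5.651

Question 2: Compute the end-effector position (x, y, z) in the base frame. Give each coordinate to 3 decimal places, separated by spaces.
after link 1: o_1 = (-3.4641, 2.0000, 4.0000)
after link 2: o_2 = (-2.5981, 1.5000, 2.2679)
after link 3: o_3 = (-0.3481, 0.2010, 3.7679)
after link 4: o_4 = (1.3529, -2.7811, 6.6340)
after link 5: o_5 = (-0.1263, -5.6507, 3.5392)

-0.126 -5.651 3.539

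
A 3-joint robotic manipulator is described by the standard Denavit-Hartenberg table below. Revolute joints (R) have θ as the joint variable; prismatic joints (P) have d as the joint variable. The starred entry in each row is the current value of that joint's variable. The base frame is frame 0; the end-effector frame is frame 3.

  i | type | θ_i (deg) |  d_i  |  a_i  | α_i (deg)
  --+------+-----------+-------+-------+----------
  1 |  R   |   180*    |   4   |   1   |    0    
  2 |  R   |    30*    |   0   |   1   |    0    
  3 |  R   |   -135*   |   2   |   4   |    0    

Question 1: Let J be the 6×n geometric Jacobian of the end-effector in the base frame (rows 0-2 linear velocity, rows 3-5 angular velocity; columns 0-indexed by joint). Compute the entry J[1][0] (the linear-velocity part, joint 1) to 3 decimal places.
-0.831

axis z_0 = ẑ; lever o_n−o_0 = (-0.8307,3.3637,6.0000)
cross product → J_v[:, 0] = (-3.3637,-0.8307,0.0000)
J_ω[:, 0] = z_0
entry J[1][0] = -0.8307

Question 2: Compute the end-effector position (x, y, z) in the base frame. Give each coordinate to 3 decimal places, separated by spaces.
-0.831 3.364 6.000

after link 1: o_1 = (-1.0000, 0.0000, 4.0000)
after link 2: o_2 = (-1.8660, -0.5000, 4.0000)
after link 3: o_3 = (-0.8307, 3.3637, 6.0000)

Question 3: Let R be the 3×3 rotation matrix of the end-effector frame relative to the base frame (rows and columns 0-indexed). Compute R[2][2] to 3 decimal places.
End-effector z-axis (col 2 of R) = (0.0000,0.0000,1.0000)
R[2][2] = 1.0000

1.000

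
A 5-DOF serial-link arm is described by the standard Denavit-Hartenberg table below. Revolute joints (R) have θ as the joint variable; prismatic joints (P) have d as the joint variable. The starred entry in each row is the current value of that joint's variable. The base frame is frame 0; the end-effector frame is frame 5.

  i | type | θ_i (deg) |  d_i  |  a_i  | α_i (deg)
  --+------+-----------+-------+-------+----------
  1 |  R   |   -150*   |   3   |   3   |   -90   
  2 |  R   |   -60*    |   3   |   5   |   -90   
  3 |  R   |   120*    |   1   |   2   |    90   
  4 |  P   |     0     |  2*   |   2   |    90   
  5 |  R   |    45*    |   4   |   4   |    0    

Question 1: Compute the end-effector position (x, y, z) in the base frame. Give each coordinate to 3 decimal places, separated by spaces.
after link 1: o_1 = (-2.5981, -1.5000, 3.0000)
after link 2: o_2 = (-3.2631, -5.3481, 7.3301)
after link 3: o_3 = (-4.4462, -4.0311, 5.9641)
after link 4: o_4 = (-6.1292, -1.8481, 6.5981)
after link 5: o_5 = (-5.5093, 2.9712, 9.4947)

-5.509 2.971 9.495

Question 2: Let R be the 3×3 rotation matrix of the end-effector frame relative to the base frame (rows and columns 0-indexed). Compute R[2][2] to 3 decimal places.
End-effector z-axis (col 2 of R) = (0.7500,0.4330,0.5000)
R[2][2] = 0.5000

0.500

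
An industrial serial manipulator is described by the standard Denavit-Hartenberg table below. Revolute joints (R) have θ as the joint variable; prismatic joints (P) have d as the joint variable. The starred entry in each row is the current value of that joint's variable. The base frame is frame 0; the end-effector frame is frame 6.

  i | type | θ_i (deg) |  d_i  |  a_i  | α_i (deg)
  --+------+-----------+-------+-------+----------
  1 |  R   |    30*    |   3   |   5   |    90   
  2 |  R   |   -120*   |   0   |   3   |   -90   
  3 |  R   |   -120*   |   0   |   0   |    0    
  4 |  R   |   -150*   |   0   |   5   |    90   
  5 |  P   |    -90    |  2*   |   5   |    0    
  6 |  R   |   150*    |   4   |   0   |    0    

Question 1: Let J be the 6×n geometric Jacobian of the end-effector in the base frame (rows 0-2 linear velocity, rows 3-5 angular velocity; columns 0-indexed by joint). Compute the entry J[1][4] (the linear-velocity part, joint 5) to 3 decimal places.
-0.250

prismatic axis z_4 = (-0.4330,-0.2500,-0.8660)
J_v[:, 4] = z_4; J_ω[:, 4] = (0,0,0)
entry J[1][4] = -0.2500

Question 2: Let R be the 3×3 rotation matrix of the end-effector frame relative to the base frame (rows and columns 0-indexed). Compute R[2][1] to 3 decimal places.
-0.250

End-effector y-axis (col 1 of R) = (0.8080,-0.5335,-0.2500)
R[2][1] = -0.2500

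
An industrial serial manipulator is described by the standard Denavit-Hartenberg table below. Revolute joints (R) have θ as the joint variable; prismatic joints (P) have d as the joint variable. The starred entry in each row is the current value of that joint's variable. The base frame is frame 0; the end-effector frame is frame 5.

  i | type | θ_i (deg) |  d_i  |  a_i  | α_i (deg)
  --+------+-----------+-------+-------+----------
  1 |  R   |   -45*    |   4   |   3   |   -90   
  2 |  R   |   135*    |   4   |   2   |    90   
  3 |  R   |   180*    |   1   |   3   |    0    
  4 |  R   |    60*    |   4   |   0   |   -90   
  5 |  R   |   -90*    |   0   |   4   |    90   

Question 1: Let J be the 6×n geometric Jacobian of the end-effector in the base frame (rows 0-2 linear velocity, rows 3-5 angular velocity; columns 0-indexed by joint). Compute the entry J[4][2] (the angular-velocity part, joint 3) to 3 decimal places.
-0.500

axis z_2 = (0.5000,-0.5000,-0.7071); lever o_n−o_2 = (6.0000,-6.0000,-4.2426)
cross product → J_v[:, 2] = (-2.1213,-2.1213,-0.0000)
J_ω[:, 2] = z_2
entry J[4][2] = -0.5000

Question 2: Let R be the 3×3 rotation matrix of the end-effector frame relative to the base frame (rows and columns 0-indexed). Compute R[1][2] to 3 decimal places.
End-effector z-axis (col 2 of R) = (0.3624,0.8624,-0.3536)
R[1][2] = 0.8624

0.862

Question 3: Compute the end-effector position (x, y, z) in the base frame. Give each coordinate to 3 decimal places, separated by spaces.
9.950 -4.293 -1.657

after link 1: o_1 = (2.1213, -2.1213, 4.0000)
after link 2: o_2 = (3.9497, 1.7071, 2.5858)
after link 3: o_3 = (5.9497, -0.2929, 4.0000)
after link 4: o_4 = (7.9497, -2.2929, 1.1716)
after link 5: o_5 = (9.9497, -4.2929, -1.6569)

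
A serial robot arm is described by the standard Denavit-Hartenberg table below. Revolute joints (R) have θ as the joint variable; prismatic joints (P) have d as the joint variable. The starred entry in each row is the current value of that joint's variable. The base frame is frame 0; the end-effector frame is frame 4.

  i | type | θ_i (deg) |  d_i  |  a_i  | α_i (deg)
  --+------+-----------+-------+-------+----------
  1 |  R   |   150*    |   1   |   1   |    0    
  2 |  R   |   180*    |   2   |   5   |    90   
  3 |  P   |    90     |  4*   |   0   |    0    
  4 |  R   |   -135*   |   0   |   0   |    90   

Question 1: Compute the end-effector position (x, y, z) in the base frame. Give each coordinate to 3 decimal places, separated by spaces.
after link 1: o_1 = (-0.8660, 0.5000, 1.0000)
after link 2: o_2 = (3.4641, -2.0000, 3.0000)
after link 3: o_3 = (1.4641, -5.4641, 3.0000)
after link 4: o_4 = (1.4641, -5.4641, 3.0000)

1.464 -5.464 3.000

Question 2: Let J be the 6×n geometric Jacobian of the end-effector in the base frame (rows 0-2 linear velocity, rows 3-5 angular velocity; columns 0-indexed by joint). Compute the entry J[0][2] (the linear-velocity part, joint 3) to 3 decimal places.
-0.500

prismatic axis z_2 = (-0.5000,-0.8660,0.0000)
J_v[:, 2] = z_2; J_ω[:, 2] = (0,0,0)
entry J[0][2] = -0.5000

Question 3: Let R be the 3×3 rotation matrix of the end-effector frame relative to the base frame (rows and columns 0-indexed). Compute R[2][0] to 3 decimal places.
-0.707

End-effector x-axis (col 0 of R) = (0.6124,-0.3536,-0.7071)
R[2][0] = -0.7071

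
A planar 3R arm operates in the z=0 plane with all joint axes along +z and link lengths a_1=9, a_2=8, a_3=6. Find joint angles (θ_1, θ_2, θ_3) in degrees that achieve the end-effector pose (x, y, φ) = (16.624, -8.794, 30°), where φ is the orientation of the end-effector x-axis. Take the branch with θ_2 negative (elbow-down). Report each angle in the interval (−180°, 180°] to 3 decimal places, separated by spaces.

-31.801 -30.011 91.812

wrist centre = target − a_3·(cos φ, sin φ) = (11.4278, -11.7940)
cos θ_2 = (269.6941−9²−8²)/(2·9·8) = 0.8659; θ_2 = -30.0108° (elbow-down)
β = atan2(-11.7940,11.4278) = -45.9033°; ψ = atan2(-4.0013,15.9275) = -14.1020°
θ_1 = β − ψ = -31.8013°
θ_3 = φ − θ_1 − θ_2 = 91.8121° (wrapped to (-180°,180°])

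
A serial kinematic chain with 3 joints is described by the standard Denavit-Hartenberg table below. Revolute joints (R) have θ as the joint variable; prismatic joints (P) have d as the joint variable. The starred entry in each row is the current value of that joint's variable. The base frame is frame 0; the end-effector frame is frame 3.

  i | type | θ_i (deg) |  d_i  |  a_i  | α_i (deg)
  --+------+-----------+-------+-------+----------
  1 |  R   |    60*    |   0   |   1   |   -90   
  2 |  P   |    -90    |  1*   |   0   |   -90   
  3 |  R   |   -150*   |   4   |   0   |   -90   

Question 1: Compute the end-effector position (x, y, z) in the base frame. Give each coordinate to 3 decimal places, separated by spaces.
1.634 4.830 -0.000

after link 1: o_1 = (0.5000, 0.8660, 0.0000)
after link 2: o_2 = (-0.3660, 1.3660, 0.0000)
after link 3: o_3 = (1.6340, 4.8301, -0.0000)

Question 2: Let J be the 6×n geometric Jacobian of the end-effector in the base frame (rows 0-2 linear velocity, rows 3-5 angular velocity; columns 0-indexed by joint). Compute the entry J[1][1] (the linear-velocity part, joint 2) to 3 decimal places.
0.500

prismatic axis z_1 = (-0.8660,0.5000,0.0000)
J_v[:, 1] = z_1; J_ω[:, 1] = (0,0,0)
entry J[1][1] = 0.5000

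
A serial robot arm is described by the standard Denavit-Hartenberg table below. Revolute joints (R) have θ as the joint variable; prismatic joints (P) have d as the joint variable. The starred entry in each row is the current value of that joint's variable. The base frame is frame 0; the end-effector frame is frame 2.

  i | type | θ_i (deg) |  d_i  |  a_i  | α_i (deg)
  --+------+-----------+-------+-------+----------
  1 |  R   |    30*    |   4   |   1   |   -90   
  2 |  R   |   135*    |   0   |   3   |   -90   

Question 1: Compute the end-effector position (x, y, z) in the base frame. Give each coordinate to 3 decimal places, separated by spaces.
after link 1: o_1 = (0.8660, 0.5000, 4.0000)
after link 2: o_2 = (-0.9711, -0.5607, 1.8787)

-0.971 -0.561 1.879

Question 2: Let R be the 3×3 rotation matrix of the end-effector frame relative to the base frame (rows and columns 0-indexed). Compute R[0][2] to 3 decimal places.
End-effector z-axis (col 2 of R) = (-0.6124,-0.3536,0.7071)
R[0][2] = -0.6124

-0.612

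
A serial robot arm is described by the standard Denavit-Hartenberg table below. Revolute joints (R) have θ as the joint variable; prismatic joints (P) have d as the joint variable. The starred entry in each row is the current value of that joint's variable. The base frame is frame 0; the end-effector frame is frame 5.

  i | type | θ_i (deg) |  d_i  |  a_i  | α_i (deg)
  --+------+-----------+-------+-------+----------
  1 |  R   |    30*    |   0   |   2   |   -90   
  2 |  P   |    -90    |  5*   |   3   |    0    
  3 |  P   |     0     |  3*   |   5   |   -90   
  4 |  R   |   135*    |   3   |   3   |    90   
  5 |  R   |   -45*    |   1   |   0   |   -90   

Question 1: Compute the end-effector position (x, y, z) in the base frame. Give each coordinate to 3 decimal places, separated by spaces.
1.744 6.979 6.586

after link 1: o_1 = (1.7321, 1.0000, 0.0000)
after link 2: o_2 = (-0.7679, 5.3301, 3.0000)
after link 3: o_3 = (-2.2679, 7.9282, 8.0000)
after link 4: o_4 = (1.3908, 7.5911, 5.8787)
after link 5: o_5 = (1.7443, 6.9787, 6.5858)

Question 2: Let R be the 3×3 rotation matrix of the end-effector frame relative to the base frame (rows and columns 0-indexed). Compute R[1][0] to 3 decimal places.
End-effector x-axis (col 0 of R) = (-0.3624,-0.7866,-0.5000)
R[1][0] = -0.7866

-0.787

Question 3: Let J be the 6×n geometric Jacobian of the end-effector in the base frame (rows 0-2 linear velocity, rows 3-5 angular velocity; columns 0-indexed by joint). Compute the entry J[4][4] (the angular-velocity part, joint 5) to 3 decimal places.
axis z_4 = (0.3536,-0.6124,0.7071); lever o_n−o_4 = (0.3536,-0.6124,0.7071)
cross product → J_v[:, 4] = (-0.0000,-0.0000,-0.0000)
J_ω[:, 4] = z_4
entry J[4][4] = -0.6124

-0.612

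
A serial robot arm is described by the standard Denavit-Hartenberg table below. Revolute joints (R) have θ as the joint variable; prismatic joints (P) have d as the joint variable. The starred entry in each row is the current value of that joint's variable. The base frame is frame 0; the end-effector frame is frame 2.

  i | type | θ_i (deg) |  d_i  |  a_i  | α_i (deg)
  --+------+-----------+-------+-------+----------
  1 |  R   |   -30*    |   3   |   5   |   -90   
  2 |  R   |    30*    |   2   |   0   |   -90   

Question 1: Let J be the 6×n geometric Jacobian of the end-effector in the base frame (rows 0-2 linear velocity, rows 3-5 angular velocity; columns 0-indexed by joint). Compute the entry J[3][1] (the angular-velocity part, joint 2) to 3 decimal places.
axis z_1 = (0.5000,0.8660,0.0000); lever o_n−o_1 = (1.0000,1.7321,0.0000)
cross product → J_v[:, 1] = (-0.0000,0.0000,-0.0000)
J_ω[:, 1] = z_1
entry J[3][1] = 0.5000

0.500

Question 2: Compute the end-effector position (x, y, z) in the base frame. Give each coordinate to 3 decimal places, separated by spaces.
5.330 -0.768 3.000

after link 1: o_1 = (4.3301, -2.5000, 3.0000)
after link 2: o_2 = (5.3301, -0.7679, 3.0000)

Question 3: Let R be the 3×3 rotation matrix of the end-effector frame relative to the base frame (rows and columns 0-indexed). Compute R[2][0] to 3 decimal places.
End-effector x-axis (col 0 of R) = (0.7500,-0.4330,-0.5000)
R[2][0] = -0.5000

-0.500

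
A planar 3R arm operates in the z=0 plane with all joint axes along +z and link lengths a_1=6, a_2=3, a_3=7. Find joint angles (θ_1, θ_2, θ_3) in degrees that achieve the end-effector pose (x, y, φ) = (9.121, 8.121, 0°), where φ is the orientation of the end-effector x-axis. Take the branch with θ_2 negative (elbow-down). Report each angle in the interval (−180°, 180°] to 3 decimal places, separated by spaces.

wrist centre = target − a_3·(cos φ, sin φ) = (2.1210, 8.1210)
cos θ_2 = (70.4493−6²−3²)/(2·6·3) = 0.7069; θ_2 = -45.0148° (elbow-down)
β = atan2(8.1210,2.1210) = 75.3628°; ψ = atan2(-2.1219,8.1208) = -14.6434°
θ_1 = β − ψ = 90.0061°
θ_3 = φ − θ_1 − θ_2 = -44.9913° (wrapped to (-180°,180°])

90.006 -45.015 -44.991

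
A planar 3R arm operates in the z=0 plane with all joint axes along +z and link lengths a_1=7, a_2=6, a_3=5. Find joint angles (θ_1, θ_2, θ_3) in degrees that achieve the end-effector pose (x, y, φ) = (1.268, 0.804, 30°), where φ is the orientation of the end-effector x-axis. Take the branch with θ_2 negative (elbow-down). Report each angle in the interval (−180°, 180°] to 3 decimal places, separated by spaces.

-92.037 -150.001 -87.962

wrist centre = target − a_3·(cos φ, sin φ) = (-3.0621, -1.6960)
cos θ_2 = (12.2530−7²−6²)/(2·7·6) = -0.8660; θ_2 = -150.0011° (elbow-down)
β = atan2(-1.6960,-3.0621) = -151.0195°; ψ = atan2(-2.9999,1.8038) = -58.9822°
θ_1 = β − ψ = -92.0373°
θ_3 = φ − θ_1 − θ_2 = -87.9615° (wrapped to (-180°,180°])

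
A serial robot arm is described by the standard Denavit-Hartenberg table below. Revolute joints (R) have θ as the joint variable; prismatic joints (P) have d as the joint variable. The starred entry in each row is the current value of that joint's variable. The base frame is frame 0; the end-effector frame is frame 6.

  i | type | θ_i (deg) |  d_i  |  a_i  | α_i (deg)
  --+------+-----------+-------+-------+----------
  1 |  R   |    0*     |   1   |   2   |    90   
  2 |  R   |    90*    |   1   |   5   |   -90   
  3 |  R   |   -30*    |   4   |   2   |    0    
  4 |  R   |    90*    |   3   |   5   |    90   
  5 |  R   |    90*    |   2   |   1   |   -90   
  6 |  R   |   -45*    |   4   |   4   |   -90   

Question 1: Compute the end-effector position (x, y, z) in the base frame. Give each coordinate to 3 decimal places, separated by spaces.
-8.828 -3.548 12.414

after link 1: o_1 = (2.0000, 0.0000, 1.0000)
after link 2: o_2 = (2.0000, -1.0000, 6.0000)
after link 3: o_3 = (-2.0000, -2.0000, 7.7321)
after link 4: o_4 = (-5.0000, 2.3301, 10.2321)
after link 5: o_5 = (-6.0000, 1.3301, 11.9641)
after link 6: o_6 = (-8.8284, -3.5482, 12.4136)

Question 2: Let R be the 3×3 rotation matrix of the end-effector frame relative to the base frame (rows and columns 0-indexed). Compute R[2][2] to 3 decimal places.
-0.612

End-effector z-axis (col 2 of R) = (-0.7071,0.3536,-0.6124)
R[2][2] = -0.6124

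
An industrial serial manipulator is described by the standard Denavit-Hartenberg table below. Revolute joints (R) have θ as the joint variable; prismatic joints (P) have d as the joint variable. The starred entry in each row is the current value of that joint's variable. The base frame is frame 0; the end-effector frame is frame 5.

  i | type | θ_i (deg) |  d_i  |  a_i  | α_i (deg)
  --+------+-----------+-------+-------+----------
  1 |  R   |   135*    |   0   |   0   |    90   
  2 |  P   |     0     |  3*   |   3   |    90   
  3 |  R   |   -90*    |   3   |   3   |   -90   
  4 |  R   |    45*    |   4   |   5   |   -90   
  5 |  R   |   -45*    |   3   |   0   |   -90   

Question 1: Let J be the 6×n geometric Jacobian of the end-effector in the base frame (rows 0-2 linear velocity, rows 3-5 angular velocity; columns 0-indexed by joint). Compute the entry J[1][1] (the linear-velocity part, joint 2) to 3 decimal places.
prismatic axis z_1 = (0.7071,0.7071,0.0000)
J_v[:, 1] = z_1; J_ω[:, 1] = (0,0,0)
entry J[1][1] = 0.7071

0.707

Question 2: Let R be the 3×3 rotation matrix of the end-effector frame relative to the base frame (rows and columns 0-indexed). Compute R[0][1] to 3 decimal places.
End-effector y-axis (col 1 of R) = (-0.5000,-0.5000,-0.7071)
R[0][1] = -0.5000

-0.500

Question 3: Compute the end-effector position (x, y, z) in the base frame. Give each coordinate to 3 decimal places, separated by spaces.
after link 1: o_1 = (0.0000, 0.0000, 0.0000)
after link 2: o_2 = (0.0000, 4.2426, 0.0000)
after link 3: o_3 = (-2.1213, 2.1213, -3.0000)
after link 4: o_4 = (-7.4497, 2.4497, 0.5355)
after link 5: o_5 = (-5.9497, 3.9497, 2.6569)

-5.950 3.950 2.657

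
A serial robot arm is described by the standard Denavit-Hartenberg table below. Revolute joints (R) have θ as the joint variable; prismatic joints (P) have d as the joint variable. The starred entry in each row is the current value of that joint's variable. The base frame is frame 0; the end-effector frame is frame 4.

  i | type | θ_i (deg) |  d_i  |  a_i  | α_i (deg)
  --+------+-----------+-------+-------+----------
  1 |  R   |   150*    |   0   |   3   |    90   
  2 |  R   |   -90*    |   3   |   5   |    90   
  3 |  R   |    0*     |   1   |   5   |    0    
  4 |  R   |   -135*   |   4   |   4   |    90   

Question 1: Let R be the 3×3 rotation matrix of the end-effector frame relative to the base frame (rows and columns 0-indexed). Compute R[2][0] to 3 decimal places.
End-effector x-axis (col 0 of R) = (-0.3536,-0.6124,0.7071)
R[2][0] = 0.7071

0.707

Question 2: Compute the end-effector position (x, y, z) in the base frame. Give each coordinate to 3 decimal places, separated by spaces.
1.818 -0.851 -7.172

after link 1: o_1 = (-2.5981, 1.5000, 0.0000)
after link 2: o_2 = (-1.0981, 4.0981, -5.0000)
after link 3: o_3 = (-0.2321, 3.5981, -10.0000)
after link 4: o_4 = (1.8178, -0.8514, -7.1716)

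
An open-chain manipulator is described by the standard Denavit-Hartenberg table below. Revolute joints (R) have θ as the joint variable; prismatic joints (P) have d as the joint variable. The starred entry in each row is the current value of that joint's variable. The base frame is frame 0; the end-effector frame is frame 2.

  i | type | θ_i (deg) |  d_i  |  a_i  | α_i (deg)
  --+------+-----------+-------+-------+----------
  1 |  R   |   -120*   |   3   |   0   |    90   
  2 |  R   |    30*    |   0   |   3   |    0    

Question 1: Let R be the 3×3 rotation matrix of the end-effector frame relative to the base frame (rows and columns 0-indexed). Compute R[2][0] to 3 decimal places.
0.500

End-effector x-axis (col 0 of R) = (-0.4330,-0.7500,0.5000)
R[2][0] = 0.5000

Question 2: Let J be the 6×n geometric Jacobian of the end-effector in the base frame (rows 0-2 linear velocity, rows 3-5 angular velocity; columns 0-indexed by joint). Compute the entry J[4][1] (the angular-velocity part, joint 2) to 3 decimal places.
0.500

axis z_1 = (-0.8660,0.5000,0.0000); lever o_n−o_1 = (-1.2990,-2.2500,1.5000)
cross product → J_v[:, 1] = (0.7500,1.2990,2.5981)
J_ω[:, 1] = z_1
entry J[4][1] = 0.5000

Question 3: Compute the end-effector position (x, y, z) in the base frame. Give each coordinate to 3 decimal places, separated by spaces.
-1.299 -2.250 4.500

after link 1: o_1 = (0.0000, 0.0000, 3.0000)
after link 2: o_2 = (-1.2990, -2.2500, 4.5000)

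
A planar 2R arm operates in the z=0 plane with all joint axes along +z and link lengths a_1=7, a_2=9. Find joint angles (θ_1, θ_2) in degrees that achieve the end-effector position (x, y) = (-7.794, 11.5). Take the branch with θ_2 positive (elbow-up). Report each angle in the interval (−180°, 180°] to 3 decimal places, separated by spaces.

89.998 60.002

cos θ_2 = (192.9964−7²−9²)/(2·7·9) = 0.5000; θ_2 = 60.0019° (elbow-up)
β = atan2(11.5000,-7.7940) = 124.1270°; ψ = atan2(7.7944,11.4997) = 34.1289°
θ_1 = β − ψ = 89.9981°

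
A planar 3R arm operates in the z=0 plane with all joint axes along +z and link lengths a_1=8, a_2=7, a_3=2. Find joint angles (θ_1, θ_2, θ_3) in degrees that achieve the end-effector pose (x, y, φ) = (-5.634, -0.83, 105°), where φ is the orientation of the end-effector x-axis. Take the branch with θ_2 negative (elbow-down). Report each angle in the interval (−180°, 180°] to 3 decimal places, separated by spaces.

-93.283 -134.999 -26.718

wrist centre = target − a_3·(cos φ, sin φ) = (-5.1164, -2.7619)
cos θ_2 = (33.8050−8²−7²)/(2·8·7) = -0.7071; θ_2 = -134.9993° (elbow-down)
β = atan2(-2.7619,-5.1164) = -151.6395°; ψ = atan2(-4.9498,3.0503) = -58.3566°
θ_1 = β − ψ = -93.2829°
θ_3 = φ − θ_1 − θ_2 = -26.7178° (wrapped to (-180°,180°])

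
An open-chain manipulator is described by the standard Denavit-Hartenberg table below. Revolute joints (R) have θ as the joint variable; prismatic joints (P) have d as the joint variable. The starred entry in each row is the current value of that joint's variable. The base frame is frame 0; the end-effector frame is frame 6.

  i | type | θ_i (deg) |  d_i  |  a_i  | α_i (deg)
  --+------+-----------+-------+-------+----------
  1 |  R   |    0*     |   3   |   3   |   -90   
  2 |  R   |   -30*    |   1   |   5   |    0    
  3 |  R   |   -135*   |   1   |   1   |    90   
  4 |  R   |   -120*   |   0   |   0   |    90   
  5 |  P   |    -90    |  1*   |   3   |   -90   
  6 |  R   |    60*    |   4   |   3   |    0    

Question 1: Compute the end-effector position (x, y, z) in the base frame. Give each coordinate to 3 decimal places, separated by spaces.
after link 1: o_1 = (3.0000, 0.0000, 3.0000)
after link 2: o_2 = (7.3301, 1.0000, 5.5000)
after link 3: o_3 = (6.3642, 2.0000, 5.7588)
after link 4: o_4 = (6.3642, 2.0000, 5.7588)
after link 5: o_5 = (7.9772, 2.5000, 8.4325)
after link 6: o_6 = (8.1239, -2.2631, 9.9460)

8.124 -2.263 9.946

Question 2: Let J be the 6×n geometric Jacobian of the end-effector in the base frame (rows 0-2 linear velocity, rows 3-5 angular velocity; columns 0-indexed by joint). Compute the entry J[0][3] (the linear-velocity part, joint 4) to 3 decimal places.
-4.118

axis z_3 = (-0.2588,0.0000,-0.9659); lever o_n−o_3 = (1.7597,-4.2631,4.1872)
cross product → J_v[:, 3] = (-4.1179,-0.6160,1.1034)
J_ω[:, 3] = z_3
entry J[0][3] = -4.1179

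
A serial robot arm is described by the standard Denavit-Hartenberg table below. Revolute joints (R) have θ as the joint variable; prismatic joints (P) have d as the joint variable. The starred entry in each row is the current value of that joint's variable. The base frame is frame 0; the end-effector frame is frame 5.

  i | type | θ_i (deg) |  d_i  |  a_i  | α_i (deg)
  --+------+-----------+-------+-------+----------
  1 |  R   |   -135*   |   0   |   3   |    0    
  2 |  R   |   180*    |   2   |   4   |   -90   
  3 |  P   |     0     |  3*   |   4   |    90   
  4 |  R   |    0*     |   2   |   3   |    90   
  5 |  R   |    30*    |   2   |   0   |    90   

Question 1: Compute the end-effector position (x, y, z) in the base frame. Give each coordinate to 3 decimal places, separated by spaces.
4.950 6.364 4.000

after link 1: o_1 = (-2.1213, -2.1213, 0.0000)
after link 2: o_2 = (0.7071, 0.7071, 2.0000)
after link 3: o_3 = (1.4142, 5.6569, 2.0000)
after link 4: o_4 = (3.5355, 7.7782, 4.0000)
after link 5: o_5 = (4.9497, 6.3640, 4.0000)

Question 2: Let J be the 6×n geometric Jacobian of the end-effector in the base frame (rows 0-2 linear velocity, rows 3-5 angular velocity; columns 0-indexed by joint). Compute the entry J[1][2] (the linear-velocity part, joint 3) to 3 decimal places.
prismatic axis z_2 = (-0.7071,0.7071,0.0000)
J_v[:, 2] = z_2; J_ω[:, 2] = (0,0,0)
entry J[1][2] = 0.7071

0.707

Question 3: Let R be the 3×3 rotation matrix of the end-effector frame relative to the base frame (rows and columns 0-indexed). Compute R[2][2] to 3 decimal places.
End-effector z-axis (col 2 of R) = (0.3536,0.3536,-0.8660)
R[2][2] = -0.8660

-0.866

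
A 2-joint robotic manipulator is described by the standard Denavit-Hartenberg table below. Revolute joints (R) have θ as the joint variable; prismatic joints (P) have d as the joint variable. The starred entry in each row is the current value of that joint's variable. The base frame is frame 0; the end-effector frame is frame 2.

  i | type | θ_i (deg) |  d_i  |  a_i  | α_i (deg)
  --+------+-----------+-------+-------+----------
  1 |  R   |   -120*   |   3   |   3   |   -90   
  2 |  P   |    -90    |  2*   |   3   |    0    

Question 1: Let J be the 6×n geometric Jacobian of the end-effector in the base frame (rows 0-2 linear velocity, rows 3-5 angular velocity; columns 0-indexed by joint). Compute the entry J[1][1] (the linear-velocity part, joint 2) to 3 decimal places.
-0.500

prismatic axis z_1 = (0.8660,-0.5000,0.0000)
J_v[:, 1] = z_1; J_ω[:, 1] = (0,0,0)
entry J[1][1] = -0.5000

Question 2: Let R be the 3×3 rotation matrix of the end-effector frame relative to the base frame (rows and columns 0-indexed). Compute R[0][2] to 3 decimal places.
End-effector z-axis (col 2 of R) = (0.8660,-0.5000,0.0000)
R[0][2] = 0.8660

0.866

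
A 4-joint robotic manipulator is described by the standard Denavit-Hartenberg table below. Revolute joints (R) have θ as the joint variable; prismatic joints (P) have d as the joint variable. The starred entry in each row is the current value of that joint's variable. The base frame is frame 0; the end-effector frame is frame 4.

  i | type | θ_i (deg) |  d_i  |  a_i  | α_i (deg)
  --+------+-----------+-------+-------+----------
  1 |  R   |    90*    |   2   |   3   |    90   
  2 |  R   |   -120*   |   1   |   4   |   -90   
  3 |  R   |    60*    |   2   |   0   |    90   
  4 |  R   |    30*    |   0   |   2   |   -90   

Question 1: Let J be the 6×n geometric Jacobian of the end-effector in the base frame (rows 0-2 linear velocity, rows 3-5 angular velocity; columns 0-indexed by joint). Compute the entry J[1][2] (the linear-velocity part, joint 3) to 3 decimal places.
axis z_2 = (0.0000,0.8660,-0.5000); lever o_n−o_2 = (-1.5000,2.1651,-2.2500)
cross product → J_v[:, 2] = (-0.8660,0.7500,1.2990)
J_ω[:, 2] = z_2
entry J[1][2] = 0.7500

0.750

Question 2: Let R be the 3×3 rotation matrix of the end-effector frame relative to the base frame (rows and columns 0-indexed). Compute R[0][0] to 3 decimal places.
End-effector x-axis (col 0 of R) = (-0.7500,0.2165,-0.6250)
R[0][0] = -0.7500

-0.750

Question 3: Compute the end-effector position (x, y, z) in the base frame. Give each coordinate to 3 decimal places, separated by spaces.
after link 1: o_1 = (0.0000, 3.0000, 2.0000)
after link 2: o_2 = (1.0000, 1.0000, -1.4641)
after link 3: o_3 = (1.0000, 2.7321, -2.4641)
after link 4: o_4 = (-0.5000, 3.1651, -3.7141)

-0.500 3.165 -3.714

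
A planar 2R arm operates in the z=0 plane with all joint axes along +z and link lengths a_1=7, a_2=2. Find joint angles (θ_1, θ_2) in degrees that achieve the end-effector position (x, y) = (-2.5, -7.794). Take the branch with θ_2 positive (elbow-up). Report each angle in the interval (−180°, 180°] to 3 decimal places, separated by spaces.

-120.002 60.008

cos θ_2 = (66.9964−7²−2²)/(2·7·2) = 0.4999; θ_2 = 60.0084° (elbow-up)
β = atan2(-7.7940,-2.5000) = -107.7841°; ψ = atan2(1.7322,7.9997) = 12.2177°
θ_1 = β − ψ = -120.0019°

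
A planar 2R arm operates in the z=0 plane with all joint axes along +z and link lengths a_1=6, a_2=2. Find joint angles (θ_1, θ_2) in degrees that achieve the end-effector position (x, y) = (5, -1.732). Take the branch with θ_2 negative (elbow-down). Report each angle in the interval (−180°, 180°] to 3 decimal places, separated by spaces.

cos θ_2 = (27.9998−6²−2²)/(2·6·2) = -0.5000; θ_2 = -120.0005° (elbow-down)
β = atan2(-1.7320,5.0000) = -19.1061°; ψ = atan2(-1.7320,5.0000) = -19.1066°
θ_1 = β − ψ = 0.0005°

0.000 -120.000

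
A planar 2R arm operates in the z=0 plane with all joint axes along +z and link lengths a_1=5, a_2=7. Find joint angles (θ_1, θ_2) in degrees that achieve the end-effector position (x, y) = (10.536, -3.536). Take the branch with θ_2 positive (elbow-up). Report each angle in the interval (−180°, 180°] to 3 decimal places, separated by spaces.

-44.992 44.985

cos θ_2 = (123.5106−5²−7²)/(2·5·7) = 0.7073; θ_2 = 44.9848° (elbow-up)
β = atan2(-3.5360,10.5360) = -18.5523°; ψ = atan2(4.9484,9.9511) = 26.4401°
θ_1 = β − ψ = -44.9924°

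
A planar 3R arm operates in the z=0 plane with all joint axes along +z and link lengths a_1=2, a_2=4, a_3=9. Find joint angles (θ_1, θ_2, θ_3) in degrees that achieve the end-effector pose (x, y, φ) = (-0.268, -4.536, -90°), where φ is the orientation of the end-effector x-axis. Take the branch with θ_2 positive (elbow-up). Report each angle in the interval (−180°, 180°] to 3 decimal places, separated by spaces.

29.998 90.003 149.999

wrist centre = target − a_3·(cos φ, sin φ) = (-0.2680, 4.4640)
cos θ_2 = (19.9991−2²−4²)/(2·2·4) = -0.0001; θ_2 = 90.0032° (elbow-up)
β = atan2(4.4640,-0.2680) = 93.4357°; ψ = atan2(4.0000,1.9998) = 63.4375°
θ_1 = β − ψ = 29.9982°
θ_3 = φ − θ_1 − θ_2 = 149.9986° (wrapped to (-180°,180°])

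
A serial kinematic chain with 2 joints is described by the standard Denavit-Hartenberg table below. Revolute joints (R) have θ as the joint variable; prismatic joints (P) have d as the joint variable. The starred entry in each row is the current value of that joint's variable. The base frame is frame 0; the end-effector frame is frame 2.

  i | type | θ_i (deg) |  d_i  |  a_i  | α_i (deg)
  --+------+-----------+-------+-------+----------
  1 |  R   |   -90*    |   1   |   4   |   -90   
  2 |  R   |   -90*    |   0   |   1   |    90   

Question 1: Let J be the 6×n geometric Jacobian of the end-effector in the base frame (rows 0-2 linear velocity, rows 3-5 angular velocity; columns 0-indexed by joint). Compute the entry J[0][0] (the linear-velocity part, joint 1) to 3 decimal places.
axis z_0 = ẑ; lever o_n−o_0 = (0.0000,-4.0000,2.0000)
cross product → J_v[:, 0] = (4.0000,0.0000,-0.0000)
J_ω[:, 0] = z_0
entry J[0][0] = 4.0000

4.000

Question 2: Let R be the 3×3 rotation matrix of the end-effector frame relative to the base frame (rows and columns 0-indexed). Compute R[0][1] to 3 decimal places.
End-effector y-axis (col 1 of R) = (1.0000,0.0000,0.0000)
R[0][1] = 1.0000

1.000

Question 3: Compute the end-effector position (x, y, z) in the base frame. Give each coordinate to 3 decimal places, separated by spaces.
after link 1: o_1 = (0.0000, -4.0000, 1.0000)
after link 2: o_2 = (0.0000, -4.0000, 2.0000)

0.000 -4.000 2.000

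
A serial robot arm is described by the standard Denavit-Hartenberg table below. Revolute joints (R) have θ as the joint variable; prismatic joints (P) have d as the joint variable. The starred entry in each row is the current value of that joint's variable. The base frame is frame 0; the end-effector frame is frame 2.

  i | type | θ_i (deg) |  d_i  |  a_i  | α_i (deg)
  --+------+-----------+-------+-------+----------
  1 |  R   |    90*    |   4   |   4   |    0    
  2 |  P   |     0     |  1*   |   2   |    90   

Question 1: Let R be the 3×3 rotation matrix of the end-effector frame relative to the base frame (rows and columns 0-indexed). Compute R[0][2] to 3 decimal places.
1.000

End-effector z-axis (col 2 of R) = (1.0000,-0.0000,0.0000)
R[0][2] = 1.0000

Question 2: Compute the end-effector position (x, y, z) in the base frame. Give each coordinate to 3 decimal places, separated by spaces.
after link 1: o_1 = (0.0000, 4.0000, 4.0000)
after link 2: o_2 = (0.0000, 6.0000, 5.0000)

0.000 6.000 5.000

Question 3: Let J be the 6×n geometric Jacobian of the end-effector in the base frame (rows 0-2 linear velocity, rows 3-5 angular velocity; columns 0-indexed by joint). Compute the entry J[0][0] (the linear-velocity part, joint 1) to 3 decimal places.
-6.000

axis z_0 = ẑ; lever o_n−o_0 = (0.0000,6.0000,5.0000)
cross product → J_v[:, 0] = (-6.0000,0.0000,0.0000)
J_ω[:, 0] = z_0
entry J[0][0] = -6.0000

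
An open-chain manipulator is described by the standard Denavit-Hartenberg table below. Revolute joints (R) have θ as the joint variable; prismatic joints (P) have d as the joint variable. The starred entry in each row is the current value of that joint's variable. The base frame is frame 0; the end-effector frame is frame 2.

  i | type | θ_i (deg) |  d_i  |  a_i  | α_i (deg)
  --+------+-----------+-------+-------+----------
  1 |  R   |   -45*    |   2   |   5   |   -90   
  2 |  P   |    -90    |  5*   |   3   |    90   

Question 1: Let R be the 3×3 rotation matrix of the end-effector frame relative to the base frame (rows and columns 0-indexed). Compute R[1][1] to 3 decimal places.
0.707

End-effector y-axis (col 1 of R) = (0.7071,0.7071,0.0000)
R[1][1] = 0.7071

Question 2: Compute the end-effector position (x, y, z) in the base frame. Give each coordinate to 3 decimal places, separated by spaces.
after link 1: o_1 = (3.5355, -3.5355, 2.0000)
after link 2: o_2 = (7.0711, 0.0000, 5.0000)

7.071 0.000 5.000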